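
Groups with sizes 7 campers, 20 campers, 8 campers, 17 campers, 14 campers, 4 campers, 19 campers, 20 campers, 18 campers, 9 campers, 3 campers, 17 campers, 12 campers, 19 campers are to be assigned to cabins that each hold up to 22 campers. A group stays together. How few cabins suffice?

Total = 20 + 20 + 19 + 19 + 18 + 17 + 17 + 14 + 12 + 9 + 8 + 7 + 4 + 3 = 187 campers.
Lower bound: ⌈187/22⌉ = 9 cabins.
A packing using 10 cabins:
  cabin 1: 20 = 20
  cabin 2: 20 = 20
  cabin 3: 19 + 3 = 22
  cabin 4: 19 = 19
  cabin 5: 18 + 4 = 22
  cabin 6: 17 = 17
  cabin 7: 17 = 17
  cabin 8: 14 + 8 = 22
  cabin 9: 12 + 9 = 21
  cabin 10: 7 = 7
No arrangement into 9 cabins stays within capacity, so 10 is optimal.

10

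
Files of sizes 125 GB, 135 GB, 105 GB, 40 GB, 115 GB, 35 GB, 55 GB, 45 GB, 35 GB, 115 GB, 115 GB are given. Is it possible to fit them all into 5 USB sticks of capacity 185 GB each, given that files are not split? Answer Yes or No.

Total = 920 GB; ⌈920/185⌉ = 5.
6 files each exceed half the capacity and cannot share a USB stick, forcing at least 6 USB sticks.
At least 6 USB sticks are required, but only 5 are allowed.

No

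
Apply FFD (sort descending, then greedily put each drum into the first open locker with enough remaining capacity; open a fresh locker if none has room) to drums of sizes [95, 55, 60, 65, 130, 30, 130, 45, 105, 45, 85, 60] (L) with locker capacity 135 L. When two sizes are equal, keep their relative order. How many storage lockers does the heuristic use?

8

Sorted descending: 130, 130, 105, 95, 85, 65, 60, 60, 55, 45, 45, 30.
  130 → locker 1 (new)  [load 130/135]
  130 → locker 2 (new)  [load 130/135]
  105 → locker 3 (new)  [load 105/135]
  95 → locker 4 (new)  [load 95/135]
  85 → locker 5 (new)  [load 85/135]
  65 → locker 6 (new)  [load 65/135]
  60 → locker 6  [load 125/135]
  60 → locker 7 (new)  [load 60/135]
  55 → locker 7  [load 115/135]
  45 → locker 5  [load 130/135]
  45 → locker 8 (new)  [load 45/135]
  30 → locker 3  [load 135/135]
8 storage lockers opened.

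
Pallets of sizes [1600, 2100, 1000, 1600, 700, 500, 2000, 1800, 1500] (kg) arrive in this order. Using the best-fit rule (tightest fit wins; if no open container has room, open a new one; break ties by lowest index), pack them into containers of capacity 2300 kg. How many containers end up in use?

  1600 → container 1 (new)  [load 1600/2300]
  2100 → container 2 (new)  [load 2100/2300]
  1000 → container 3 (new)  [load 1000/2300]
  1600 → container 4 (new)  [load 1600/2300]
  700 → container 1  [load 2300/2300]
  500 → container 4  [load 2100/2300]
  2000 → container 5 (new)  [load 2000/2300]
  1800 → container 6 (new)  [load 1800/2300]
  1500 → container 7 (new)  [load 1500/2300]
7 containers opened.

7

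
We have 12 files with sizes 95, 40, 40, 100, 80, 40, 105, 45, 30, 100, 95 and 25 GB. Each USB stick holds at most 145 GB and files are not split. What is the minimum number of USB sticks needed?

6

Total = 105 + 100 + 100 + 95 + 95 + 80 + 45 + 40 + 40 + 40 + 30 + 25 = 795 GB.
Lower bound: ⌈795/145⌉ = 6 USB sticks.
A packing using 6 USB sticks:
  USB stick 1: 105 + 40 = 145
  USB stick 2: 100 + 45 = 145
  USB stick 3: 100 + 40 = 140
  USB stick 4: 95 + 40 = 135
  USB stick 5: 95 + 30 = 125
  USB stick 6: 80 + 25 = 105
This matches the lower bound, so 6 is optimal.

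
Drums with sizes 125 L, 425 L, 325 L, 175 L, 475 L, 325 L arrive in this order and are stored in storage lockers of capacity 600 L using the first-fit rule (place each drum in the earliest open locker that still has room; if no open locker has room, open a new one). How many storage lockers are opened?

  125 → locker 1 (new)  [load 125/600]
  425 → locker 1  [load 550/600]
  325 → locker 2 (new)  [load 325/600]
  175 → locker 2  [load 500/600]
  475 → locker 3 (new)  [load 475/600]
  325 → locker 4 (new)  [load 325/600]
4 storage lockers opened.

4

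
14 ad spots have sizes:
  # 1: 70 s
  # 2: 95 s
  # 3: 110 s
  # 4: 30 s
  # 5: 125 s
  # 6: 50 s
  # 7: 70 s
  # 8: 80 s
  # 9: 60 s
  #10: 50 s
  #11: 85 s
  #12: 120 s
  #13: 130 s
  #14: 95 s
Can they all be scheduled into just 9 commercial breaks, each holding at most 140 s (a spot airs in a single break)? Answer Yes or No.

Total = 1170 s; ⌈1170/140⌉ = 9.
The bound of 9 does not rule out 9, but exhaustive search shows no assignment into 9 commercial breaks of capacity 140 s exists — the minimum is 10.

No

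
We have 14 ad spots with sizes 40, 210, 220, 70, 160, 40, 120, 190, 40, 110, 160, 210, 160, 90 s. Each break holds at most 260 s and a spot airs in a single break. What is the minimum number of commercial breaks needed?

Total = 220 + 210 + 210 + 190 + 160 + 160 + 160 + 120 + 110 + 90 + 70 + 40 + 40 + 40 = 1820 s.
Lower bound: ⌈1820/260⌉ = 7 commercial breaks.
A packing using 8 commercial breaks:
  break 1: 220 + 40 = 260
  break 2: 210 + 40 = 250
  break 3: 210 + 40 = 250
  break 4: 190 + 70 = 260
  break 5: 160 + 90 = 250
  break 6: 160 = 160
  break 7: 160 = 160
  break 8: 120 + 110 = 230
No arrangement into 7 commercial breaks stays within capacity, so 8 is optimal.

8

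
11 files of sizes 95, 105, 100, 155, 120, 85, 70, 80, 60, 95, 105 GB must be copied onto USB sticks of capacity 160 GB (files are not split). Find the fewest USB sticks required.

Total = 155 + 120 + 105 + 105 + 100 + 95 + 95 + 85 + 80 + 70 + 60 = 1070 GB.
Lower bound: ⌈1070/160⌉ = 7 USB sticks.
Also, 8 files each exceed 80 GB, and no two of those can share a USB stick, so at least 8 USB sticks are needed.
A packing using 9 USB sticks:
  USB stick 1: 155 = 155
  USB stick 2: 120 = 120
  USB stick 3: 105 = 105
  USB stick 4: 105 = 105
  USB stick 5: 100 + 60 = 160
  USB stick 6: 95 = 95
  USB stick 7: 95 = 95
  USB stick 8: 85 + 70 = 155
  USB stick 9: 80 = 80
No arrangement into 8 USB sticks stays within capacity, so 9 is optimal.

9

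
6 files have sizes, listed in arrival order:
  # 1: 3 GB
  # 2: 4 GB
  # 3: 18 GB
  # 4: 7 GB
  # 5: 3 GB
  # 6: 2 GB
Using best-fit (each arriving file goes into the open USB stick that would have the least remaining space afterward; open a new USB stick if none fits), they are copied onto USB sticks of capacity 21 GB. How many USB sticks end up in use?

2

  3 → USB stick 1 (new)  [load 3/21]
  4 → USB stick 1  [load 7/21]
  18 → USB stick 2 (new)  [load 18/21]
  7 → USB stick 1  [load 14/21]
  3 → USB stick 2  [load 21/21]
  2 → USB stick 1  [load 16/21]
2 USB sticks opened.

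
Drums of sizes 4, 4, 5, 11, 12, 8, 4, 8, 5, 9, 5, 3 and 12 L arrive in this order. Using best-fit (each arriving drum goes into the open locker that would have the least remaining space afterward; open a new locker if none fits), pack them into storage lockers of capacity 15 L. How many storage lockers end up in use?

7

  4 → locker 1 (new)  [load 4/15]
  4 → locker 1  [load 8/15]
  5 → locker 1  [load 13/15]
  11 → locker 2 (new)  [load 11/15]
  12 → locker 3 (new)  [load 12/15]
  8 → locker 4 (new)  [load 8/15]
  4 → locker 2  [load 15/15]
  8 → locker 5 (new)  [load 8/15]
  5 → locker 4  [load 13/15]
  9 → locker 6 (new)  [load 9/15]
  5 → locker 6  [load 14/15]
  3 → locker 3  [load 15/15]
  12 → locker 7 (new)  [load 12/15]
7 storage lockers opened.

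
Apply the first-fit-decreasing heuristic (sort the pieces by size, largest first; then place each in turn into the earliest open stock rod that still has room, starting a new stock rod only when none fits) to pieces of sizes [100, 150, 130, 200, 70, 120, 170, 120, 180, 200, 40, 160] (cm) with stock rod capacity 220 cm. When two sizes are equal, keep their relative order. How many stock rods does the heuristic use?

9

Sorted descending: 200, 200, 180, 170, 160, 150, 130, 120, 120, 100, 70, 40.
  200 → stock rod 1 (new)  [load 200/220]
  200 → stock rod 2 (new)  [load 200/220]
  180 → stock rod 3 (new)  [load 180/220]
  170 → stock rod 4 (new)  [load 170/220]
  160 → stock rod 5 (new)  [load 160/220]
  150 → stock rod 6 (new)  [load 150/220]
  130 → stock rod 7 (new)  [load 130/220]
  120 → stock rod 8 (new)  [load 120/220]
  120 → stock rod 9 (new)  [load 120/220]
  100 → stock rod 8  [load 220/220]
  70 → stock rod 6  [load 220/220]
  40 → stock rod 3  [load 220/220]
9 stock rods opened.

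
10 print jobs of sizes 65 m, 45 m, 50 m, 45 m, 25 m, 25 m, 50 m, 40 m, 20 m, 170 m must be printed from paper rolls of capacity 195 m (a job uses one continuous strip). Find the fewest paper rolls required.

3

Total = 170 + 65 + 50 + 50 + 45 + 45 + 40 + 25 + 25 + 20 = 535 m.
Lower bound: ⌈535/195⌉ = 3 paper rolls.
A packing using 3 paper rolls:
  roll 1: 170 + 25 = 195
  roll 2: 65 + 50 + 50 + 25 = 190
  roll 3: 45 + 45 + 40 + 20 = 150
This matches the lower bound, so 3 is optimal.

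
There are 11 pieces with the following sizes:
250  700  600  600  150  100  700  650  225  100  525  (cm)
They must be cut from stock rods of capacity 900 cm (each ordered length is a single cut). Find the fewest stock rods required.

6

Total = 700 + 700 + 650 + 600 + 600 + 525 + 250 + 225 + 150 + 100 + 100 = 4600 cm.
Lower bound: ⌈4600/900⌉ = 6 stock rods.
A packing using 6 stock rods:
  stock rod 1: 700 + 150 = 850
  stock rod 2: 700 + 100 + 100 = 900
  stock rod 3: 650 + 250 = 900
  stock rod 4: 600 + 225 = 825
  stock rod 5: 600 = 600
  stock rod 6: 525 = 525
This matches the lower bound, so 6 is optimal.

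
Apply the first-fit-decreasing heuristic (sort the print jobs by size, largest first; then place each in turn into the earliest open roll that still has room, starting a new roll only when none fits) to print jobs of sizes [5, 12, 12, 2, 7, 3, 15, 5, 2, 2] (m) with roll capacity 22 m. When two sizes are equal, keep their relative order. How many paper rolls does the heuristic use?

3

Sorted descending: 15, 12, 12, 7, 5, 5, 3, 2, 2, 2.
  15 → roll 1 (new)  [load 15/22]
  12 → roll 2 (new)  [load 12/22]
  12 → roll 3 (new)  [load 12/22]
  7 → roll 1  [load 22/22]
  5 → roll 2  [load 17/22]
  5 → roll 2  [load 22/22]
  3 → roll 3  [load 15/22]
  2 → roll 3  [load 17/22]
  2 → roll 3  [load 19/22]
  2 → roll 3  [load 21/22]
3 paper rolls opened.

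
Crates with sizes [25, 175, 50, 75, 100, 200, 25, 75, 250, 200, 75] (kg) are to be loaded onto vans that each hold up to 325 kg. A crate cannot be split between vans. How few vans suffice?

4

Total = 250 + 200 + 200 + 175 + 100 + 75 + 75 + 75 + 50 + 25 + 25 = 1250 kg.
Lower bound: ⌈1250/325⌉ = 4 vans.
A packing using 4 vans:
  van 1: 250 + 75 = 325
  van 2: 200 + 100 + 25 = 325
  van 3: 200 + 75 + 50 = 325
  van 4: 175 + 75 + 25 = 275
This matches the lower bound, so 4 is optimal.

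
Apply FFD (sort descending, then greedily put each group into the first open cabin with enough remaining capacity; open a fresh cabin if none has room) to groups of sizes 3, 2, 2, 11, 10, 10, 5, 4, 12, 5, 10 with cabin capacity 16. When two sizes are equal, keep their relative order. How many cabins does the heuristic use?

Sorted descending: 12, 11, 10, 10, 10, 5, 5, 4, 3, 2, 2.
  12 → cabin 1 (new)  [load 12/16]
  11 → cabin 2 (new)  [load 11/16]
  10 → cabin 3 (new)  [load 10/16]
  10 → cabin 4 (new)  [load 10/16]
  10 → cabin 5 (new)  [load 10/16]
  5 → cabin 2  [load 16/16]
  5 → cabin 3  [load 15/16]
  4 → cabin 1  [load 16/16]
  3 → cabin 4  [load 13/16]
  2 → cabin 4  [load 15/16]
  2 → cabin 5  [load 12/16]
5 cabins opened.

5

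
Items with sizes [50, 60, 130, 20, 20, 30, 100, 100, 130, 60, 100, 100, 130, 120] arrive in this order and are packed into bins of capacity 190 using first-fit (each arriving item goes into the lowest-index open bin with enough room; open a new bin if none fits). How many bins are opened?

  50 → bin 1 (new)  [load 50/190]
  60 → bin 1  [load 110/190]
  130 → bin 2 (new)  [load 130/190]
  20 → bin 1  [load 130/190]
  20 → bin 1  [load 150/190]
  30 → bin 1  [load 180/190]
  100 → bin 3 (new)  [load 100/190]
  100 → bin 4 (new)  [load 100/190]
  130 → bin 5 (new)  [load 130/190]
  60 → bin 2  [load 190/190]
  100 → bin 6 (new)  [load 100/190]
  100 → bin 7 (new)  [load 100/190]
  130 → bin 8 (new)  [load 130/190]
  120 → bin 9 (new)  [load 120/190]
9 bins opened.

9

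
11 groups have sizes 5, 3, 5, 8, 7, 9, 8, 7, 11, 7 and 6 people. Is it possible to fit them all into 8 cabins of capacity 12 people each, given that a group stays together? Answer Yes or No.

A valid assignment using 8 cabins:
  cabin 1: 11 = 11
  cabin 2: 9 + 3 = 12
  cabin 3: 8 = 8
  cabin 4: 8 = 8
  cabin 5: 7 + 5 = 12
  cabin 6: 7 + 5 = 12
  cabin 7: 7 = 7
  cabin 8: 6 = 6
Every load is within 12 people, so 8 cabins suffice.

Yes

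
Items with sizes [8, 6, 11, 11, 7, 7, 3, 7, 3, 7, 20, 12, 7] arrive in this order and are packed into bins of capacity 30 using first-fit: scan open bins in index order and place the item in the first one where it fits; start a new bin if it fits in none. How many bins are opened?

  8 → bin 1 (new)  [load 8/30]
  6 → bin 1  [load 14/30]
  11 → bin 1  [load 25/30]
  11 → bin 2 (new)  [load 11/30]
  7 → bin 2  [load 18/30]
  7 → bin 2  [load 25/30]
  3 → bin 1  [load 28/30]
  7 → bin 3 (new)  [load 7/30]
  3 → bin 2  [load 28/30]
  7 → bin 3  [load 14/30]
  20 → bin 4 (new)  [load 20/30]
  12 → bin 3  [load 26/30]
  7 → bin 4  [load 27/30]
4 bins opened.

4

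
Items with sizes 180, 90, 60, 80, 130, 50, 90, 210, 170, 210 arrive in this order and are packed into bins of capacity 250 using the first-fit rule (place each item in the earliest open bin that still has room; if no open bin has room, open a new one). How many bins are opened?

6

  180 → bin 1 (new)  [load 180/250]
  90 → bin 2 (new)  [load 90/250]
  60 → bin 1  [load 240/250]
  80 → bin 2  [load 170/250]
  130 → bin 3 (new)  [load 130/250]
  50 → bin 2  [load 220/250]
  90 → bin 3  [load 220/250]
  210 → bin 4 (new)  [load 210/250]
  170 → bin 5 (new)  [load 170/250]
  210 → bin 6 (new)  [load 210/250]
6 bins opened.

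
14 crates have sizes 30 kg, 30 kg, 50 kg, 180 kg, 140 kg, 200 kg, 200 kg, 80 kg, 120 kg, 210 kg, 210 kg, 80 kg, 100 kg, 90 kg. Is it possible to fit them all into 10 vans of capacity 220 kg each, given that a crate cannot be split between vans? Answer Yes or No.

A valid assignment using 9 vans:
  van 1: 210 = 210
  van 2: 210 = 210
  van 3: 200 = 200
  van 4: 200 = 200
  van 5: 180 + 30 = 210
  van 6: 140 + 80 = 220
  van 7: 120 + 100 = 220
  van 8: 90 + 80 + 50 = 220
  van 9: 30 = 30
That uses only 9 ≤ 10, so 10 vans are enough.

Yes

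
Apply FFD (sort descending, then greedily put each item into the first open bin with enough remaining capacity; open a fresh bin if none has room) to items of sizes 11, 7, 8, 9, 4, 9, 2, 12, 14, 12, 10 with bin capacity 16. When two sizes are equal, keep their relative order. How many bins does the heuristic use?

Sorted descending: 14, 12, 12, 11, 10, 9, 9, 8, 7, 4, 2.
  14 → bin 1 (new)  [load 14/16]
  12 → bin 2 (new)  [load 12/16]
  12 → bin 3 (new)  [load 12/16]
  11 → bin 4 (new)  [load 11/16]
  10 → bin 5 (new)  [load 10/16]
  9 → bin 6 (new)  [load 9/16]
  9 → bin 7 (new)  [load 9/16]
  8 → bin 8 (new)  [load 8/16]
  7 → bin 6  [load 16/16]
  4 → bin 2  [load 16/16]
  2 → bin 1  [load 16/16]
8 bins opened.

8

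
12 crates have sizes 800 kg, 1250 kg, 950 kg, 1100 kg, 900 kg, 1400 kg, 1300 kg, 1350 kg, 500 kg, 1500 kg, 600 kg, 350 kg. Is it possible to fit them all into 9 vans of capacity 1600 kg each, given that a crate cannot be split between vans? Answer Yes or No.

A valid assignment using 9 vans:
  van 1: 1500 = 1500
  van 2: 1400 = 1400
  van 3: 1350 = 1350
  van 4: 1300 = 1300
  van 5: 1250 + 350 = 1600
  van 6: 1100 + 500 = 1600
  van 7: 950 + 600 = 1550
  van 8: 900 = 900
  van 9: 800 = 800
Every load is within 1600 kg, so 9 vans suffice.

Yes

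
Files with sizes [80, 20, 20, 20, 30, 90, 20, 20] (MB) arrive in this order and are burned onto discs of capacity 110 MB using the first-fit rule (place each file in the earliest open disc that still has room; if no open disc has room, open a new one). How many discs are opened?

3

  80 → disc 1 (new)  [load 80/110]
  20 → disc 1  [load 100/110]
  20 → disc 2 (new)  [load 20/110]
  20 → disc 2  [load 40/110]
  30 → disc 2  [load 70/110]
  90 → disc 3 (new)  [load 90/110]
  20 → disc 2  [load 90/110]
  20 → disc 2  [load 110/110]
3 discs opened.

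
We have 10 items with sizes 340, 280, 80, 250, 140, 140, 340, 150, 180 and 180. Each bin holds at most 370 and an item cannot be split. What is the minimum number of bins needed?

7

Total = 340 + 340 + 280 + 250 + 180 + 180 + 150 + 140 + 140 + 80 = 2080.
Lower bound: ⌈2080/370⌉ = 6 bins.
A packing using 7 bins:
  bin 1: 340 = 340
  bin 2: 340 = 340
  bin 3: 280 + 80 = 360
  bin 4: 250 = 250
  bin 5: 180 + 180 = 360
  bin 6: 150 + 140 = 290
  bin 7: 140 = 140
No arrangement into 6 bins stays within capacity, so 7 is optimal.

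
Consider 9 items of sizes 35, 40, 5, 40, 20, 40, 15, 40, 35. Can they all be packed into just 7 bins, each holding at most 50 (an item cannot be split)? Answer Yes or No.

A valid assignment using 7 bins:
  bin 1: 40 + 5 = 45
  bin 2: 40 = 40
  bin 3: 40 = 40
  bin 4: 40 = 40
  bin 5: 35 + 15 = 50
  bin 6: 35 = 35
  bin 7: 20 = 20
Every load is within 50, so 7 bins suffice.

Yes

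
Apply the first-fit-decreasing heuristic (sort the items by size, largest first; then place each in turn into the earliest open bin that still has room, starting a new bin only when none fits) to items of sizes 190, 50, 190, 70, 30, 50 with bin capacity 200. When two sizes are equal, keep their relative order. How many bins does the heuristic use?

3

Sorted descending: 190, 190, 70, 50, 50, 30.
  190 → bin 1 (new)  [load 190/200]
  190 → bin 2 (new)  [load 190/200]
  70 → bin 3 (new)  [load 70/200]
  50 → bin 3  [load 120/200]
  50 → bin 3  [load 170/200]
  30 → bin 3  [load 200/200]
3 bins opened.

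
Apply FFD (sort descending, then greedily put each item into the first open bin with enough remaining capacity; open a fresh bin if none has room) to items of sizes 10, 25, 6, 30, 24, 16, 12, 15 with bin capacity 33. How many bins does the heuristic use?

5

Sorted descending: 30, 25, 24, 16, 15, 12, 10, 6.
  30 → bin 1 (new)  [load 30/33]
  25 → bin 2 (new)  [load 25/33]
  24 → bin 3 (new)  [load 24/33]
  16 → bin 4 (new)  [load 16/33]
  15 → bin 4  [load 31/33]
  12 → bin 5 (new)  [load 12/33]
  10 → bin 5  [load 22/33]
  6 → bin 2  [load 31/33]
5 bins opened.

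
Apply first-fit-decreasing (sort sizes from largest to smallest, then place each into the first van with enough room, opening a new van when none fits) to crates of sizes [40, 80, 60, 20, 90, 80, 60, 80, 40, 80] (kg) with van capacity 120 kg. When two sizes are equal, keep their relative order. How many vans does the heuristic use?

Sorted descending: 90, 80, 80, 80, 80, 60, 60, 40, 40, 20.
  90 → van 1 (new)  [load 90/120]
  80 → van 2 (new)  [load 80/120]
  80 → van 3 (new)  [load 80/120]
  80 → van 4 (new)  [load 80/120]
  80 → van 5 (new)  [load 80/120]
  60 → van 6 (new)  [load 60/120]
  60 → van 6  [load 120/120]
  40 → van 2  [load 120/120]
  40 → van 3  [load 120/120]
  20 → van 1  [load 110/120]
6 vans opened.

6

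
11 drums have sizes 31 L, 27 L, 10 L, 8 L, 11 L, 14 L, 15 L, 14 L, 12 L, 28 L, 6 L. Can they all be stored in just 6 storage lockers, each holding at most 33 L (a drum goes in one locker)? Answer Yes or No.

A valid assignment using 6 storage lockers:
  locker 1: 31 = 31
  locker 2: 28 = 28
  locker 3: 27 + 6 = 33
  locker 4: 15 + 14 = 29
  locker 5: 14 + 12 = 26
  locker 6: 11 + 10 + 8 = 29
Every load is within 33 L, so 6 storage lockers suffice.

Yes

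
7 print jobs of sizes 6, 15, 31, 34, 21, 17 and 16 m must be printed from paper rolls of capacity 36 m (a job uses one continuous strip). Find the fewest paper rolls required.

Total = 34 + 31 + 21 + 17 + 16 + 15 + 6 = 140 m.
Lower bound: ⌈140/36⌉ = 4 paper rolls.
A packing using 5 paper rolls:
  roll 1: 34 = 34
  roll 2: 31 = 31
  roll 3: 21 + 15 = 36
  roll 4: 17 + 16 = 33
  roll 5: 6 = 6
No arrangement into 4 paper rolls stays within capacity, so 5 is optimal.

5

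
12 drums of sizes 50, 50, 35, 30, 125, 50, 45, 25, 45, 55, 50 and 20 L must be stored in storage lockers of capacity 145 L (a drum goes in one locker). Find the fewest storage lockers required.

Total = 125 + 55 + 50 + 50 + 50 + 50 + 45 + 45 + 35 + 30 + 25 + 20 = 580 L.
Lower bound: ⌈580/145⌉ = 4 storage lockers.
A packing using 4 storage lockers:
  locker 1: 125 + 20 = 145
  locker 2: 55 + 35 + 30 + 25 = 145
  locker 3: 50 + 50 + 45 = 145
  locker 4: 50 + 50 + 45 = 145
This matches the lower bound, so 4 is optimal.

4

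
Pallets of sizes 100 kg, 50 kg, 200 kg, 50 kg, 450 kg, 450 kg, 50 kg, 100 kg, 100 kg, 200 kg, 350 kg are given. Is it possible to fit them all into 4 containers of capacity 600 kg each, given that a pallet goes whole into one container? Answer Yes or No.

A valid assignment using 4 containers:
  container 1: 450 + 100 + 50 = 600
  container 2: 450 + 100 + 50 = 600
  container 3: 350 + 200 + 50 = 600
  container 4: 200 + 100 = 300
Every load is within 600 kg, so 4 containers suffice.

Yes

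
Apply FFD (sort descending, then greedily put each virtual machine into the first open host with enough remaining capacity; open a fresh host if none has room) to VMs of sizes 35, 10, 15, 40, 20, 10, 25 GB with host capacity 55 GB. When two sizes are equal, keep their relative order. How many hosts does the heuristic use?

Sorted descending: 40, 35, 25, 20, 15, 10, 10.
  40 → host 1 (new)  [load 40/55]
  35 → host 2 (new)  [load 35/55]
  25 → host 3 (new)  [load 25/55]
  20 → host 2  [load 55/55]
  15 → host 1  [load 55/55]
  10 → host 3  [load 35/55]
  10 → host 3  [load 45/55]
3 hosts opened.

3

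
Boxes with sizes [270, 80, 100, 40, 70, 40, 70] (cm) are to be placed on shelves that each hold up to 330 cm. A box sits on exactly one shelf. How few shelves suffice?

Total = 270 + 100 + 80 + 70 + 70 + 40 + 40 = 670 cm.
Lower bound: ⌈670/330⌉ = 3 shelves.
A packing using 3 shelves:
  shelf 1: 270 + 40 = 310
  shelf 2: 100 + 80 + 70 + 70 = 320
  shelf 3: 40 = 40
This matches the lower bound, so 3 is optimal.

3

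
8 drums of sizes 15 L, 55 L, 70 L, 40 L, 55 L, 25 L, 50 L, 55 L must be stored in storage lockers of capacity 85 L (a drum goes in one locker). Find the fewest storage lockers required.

6

Total = 70 + 55 + 55 + 55 + 50 + 40 + 25 + 15 = 365 L.
Lower bound: ⌈365/85⌉ = 5 storage lockers.
A packing using 6 storage lockers:
  locker 1: 70 + 15 = 85
  locker 2: 55 + 25 = 80
  locker 3: 55 = 55
  locker 4: 55 = 55
  locker 5: 50 = 50
  locker 6: 40 = 40
No arrangement into 5 storage lockers stays within capacity, so 6 is optimal.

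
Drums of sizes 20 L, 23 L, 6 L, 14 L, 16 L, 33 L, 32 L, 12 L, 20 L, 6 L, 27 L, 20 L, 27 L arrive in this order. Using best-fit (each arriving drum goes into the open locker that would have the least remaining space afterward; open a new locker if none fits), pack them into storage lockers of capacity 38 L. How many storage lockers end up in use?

9

  20 → locker 1 (new)  [load 20/38]
  23 → locker 2 (new)  [load 23/38]
  6 → locker 2  [load 29/38]
  14 → locker 1  [load 34/38]
  16 → locker 3 (new)  [load 16/38]
  33 → locker 4 (new)  [load 33/38]
  32 → locker 5 (new)  [load 32/38]
  12 → locker 3  [load 28/38]
  20 → locker 6 (new)  [load 20/38]
  6 → locker 5  [load 38/38]
  27 → locker 7 (new)  [load 27/38]
  20 → locker 8 (new)  [load 20/38]
  27 → locker 9 (new)  [load 27/38]
9 storage lockers opened.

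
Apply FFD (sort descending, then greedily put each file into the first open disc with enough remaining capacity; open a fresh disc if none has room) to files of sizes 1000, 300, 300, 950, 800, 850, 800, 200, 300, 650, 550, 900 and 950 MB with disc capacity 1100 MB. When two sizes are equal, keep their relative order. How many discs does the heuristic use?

9

Sorted descending: 1000, 950, 950, 900, 850, 800, 800, 650, 550, 300, 300, 300, 200.
  1000 → disc 1 (new)  [load 1000/1100]
  950 → disc 2 (new)  [load 950/1100]
  950 → disc 3 (new)  [load 950/1100]
  900 → disc 4 (new)  [load 900/1100]
  850 → disc 5 (new)  [load 850/1100]
  800 → disc 6 (new)  [load 800/1100]
  800 → disc 7 (new)  [load 800/1100]
  650 → disc 8 (new)  [load 650/1100]
  550 → disc 9 (new)  [load 550/1100]
  300 → disc 6  [load 1100/1100]
  300 → disc 7  [load 1100/1100]
  300 → disc 8  [load 950/1100]
  200 → disc 4  [load 1100/1100]
9 discs opened.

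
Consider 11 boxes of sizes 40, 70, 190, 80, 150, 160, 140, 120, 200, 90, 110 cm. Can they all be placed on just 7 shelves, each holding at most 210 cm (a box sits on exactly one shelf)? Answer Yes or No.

Yes

A valid assignment using 7 shelves:
  shelf 1: 200 = 200
  shelf 2: 190 = 190
  shelf 3: 160 + 40 = 200
  shelf 4: 150 = 150
  shelf 5: 140 + 70 = 210
  shelf 6: 120 + 90 = 210
  shelf 7: 110 + 80 = 190
Every load is within 210 cm, so 7 shelves suffice.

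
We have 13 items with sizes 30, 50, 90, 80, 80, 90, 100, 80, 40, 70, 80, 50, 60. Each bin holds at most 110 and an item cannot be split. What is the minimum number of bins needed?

Total = 100 + 90 + 90 + 80 + 80 + 80 + 80 + 70 + 60 + 50 + 50 + 40 + 30 = 900.
Lower bound: ⌈900/110⌉ = 9 bins.
A packing using 10 bins:
  bin 1: 100 = 100
  bin 2: 90 = 90
  bin 3: 90 = 90
  bin 4: 80 + 30 = 110
  bin 5: 80 = 80
  bin 6: 80 = 80
  bin 7: 80 = 80
  bin 8: 70 + 40 = 110
  bin 9: 60 + 50 = 110
  bin 10: 50 = 50
No arrangement into 9 bins stays within capacity, so 10 is optimal.

10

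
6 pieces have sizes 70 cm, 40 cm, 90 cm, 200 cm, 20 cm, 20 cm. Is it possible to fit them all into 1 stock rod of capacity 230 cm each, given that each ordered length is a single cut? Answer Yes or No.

No

Total = 440 cm; ⌈440/230⌉ = 2.
At least 2 stock rods are required, but only 1 is allowed.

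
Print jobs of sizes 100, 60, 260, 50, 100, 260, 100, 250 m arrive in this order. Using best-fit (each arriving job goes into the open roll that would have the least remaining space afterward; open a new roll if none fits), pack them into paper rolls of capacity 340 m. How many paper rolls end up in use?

5

  100 → roll 1 (new)  [load 100/340]
  60 → roll 1  [load 160/340]
  260 → roll 2 (new)  [load 260/340]
  50 → roll 2  [load 310/340]
  100 → roll 1  [load 260/340]
  260 → roll 3 (new)  [load 260/340]
  100 → roll 4 (new)  [load 100/340]
  250 → roll 5 (new)  [load 250/340]
5 paper rolls opened.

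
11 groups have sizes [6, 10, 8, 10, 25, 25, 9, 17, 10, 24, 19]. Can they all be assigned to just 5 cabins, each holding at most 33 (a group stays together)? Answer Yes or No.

Total = 163; ⌈163/33⌉ = 5.
The bound of 5 does not rule out 5, but exhaustive search shows no assignment into 5 cabins of capacity 33 exists — the minimum is 6.

No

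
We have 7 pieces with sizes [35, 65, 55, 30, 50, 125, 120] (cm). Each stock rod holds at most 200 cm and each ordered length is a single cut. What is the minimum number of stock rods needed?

3

Total = 125 + 120 + 65 + 55 + 50 + 35 + 30 = 480 cm.
Lower bound: ⌈480/200⌉ = 3 stock rods.
A packing using 3 stock rods:
  stock rod 1: 125 + 65 = 190
  stock rod 2: 120 + 55 = 175
  stock rod 3: 50 + 35 + 30 = 115
This matches the lower bound, so 3 is optimal.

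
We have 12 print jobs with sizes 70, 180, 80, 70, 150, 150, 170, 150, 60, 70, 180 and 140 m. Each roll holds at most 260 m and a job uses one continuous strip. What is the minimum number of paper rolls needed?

Total = 180 + 180 + 170 + 150 + 150 + 150 + 140 + 80 + 70 + 70 + 70 + 60 = 1470 m.
Lower bound: ⌈1470/260⌉ = 6 paper rolls.
Also, 7 print jobs each exceed 130 m, and no two of those can share a roll, so at least 7 paper rolls are needed.
A packing using 7 paper rolls:
  roll 1: 180 + 80 = 260
  roll 2: 180 + 70 = 250
  roll 3: 170 + 70 = 240
  roll 4: 150 + 70 = 220
  roll 5: 150 + 60 = 210
  roll 6: 150 = 150
  roll 7: 140 = 140
This matches the lower bound, so 7 is optimal.

7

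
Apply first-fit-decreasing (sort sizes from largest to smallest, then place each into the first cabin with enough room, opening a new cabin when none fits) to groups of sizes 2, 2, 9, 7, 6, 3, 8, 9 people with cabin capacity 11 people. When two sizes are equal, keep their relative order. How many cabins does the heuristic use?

Sorted descending: 9, 9, 8, 7, 6, 3, 2, 2.
  9 → cabin 1 (new)  [load 9/11]
  9 → cabin 2 (new)  [load 9/11]
  8 → cabin 3 (new)  [load 8/11]
  7 → cabin 4 (new)  [load 7/11]
  6 → cabin 5 (new)  [load 6/11]
  3 → cabin 3  [load 11/11]
  2 → cabin 1  [load 11/11]
  2 → cabin 2  [load 11/11]
5 cabins opened.

5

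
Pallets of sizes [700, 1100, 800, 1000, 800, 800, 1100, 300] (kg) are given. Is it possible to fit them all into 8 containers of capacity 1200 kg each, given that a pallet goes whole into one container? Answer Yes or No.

A valid assignment using 7 containers:
  container 1: 1100 = 1100
  container 2: 1100 = 1100
  container 3: 1000 = 1000
  container 4: 800 + 300 = 1100
  container 5: 800 = 800
  container 6: 800 = 800
  container 7: 700 = 700
That uses only 7 ≤ 8, so 8 containers are enough.

Yes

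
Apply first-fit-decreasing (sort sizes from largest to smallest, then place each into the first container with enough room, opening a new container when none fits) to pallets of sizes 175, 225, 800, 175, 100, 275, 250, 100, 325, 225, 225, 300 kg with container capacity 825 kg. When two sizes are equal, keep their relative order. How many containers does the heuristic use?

Sorted descending: 800, 325, 300, 275, 250, 225, 225, 225, 175, 175, 100, 100.
  800 → container 1 (new)  [load 800/825]
  325 → container 2 (new)  [load 325/825]
  300 → container 2  [load 625/825]
  275 → container 3 (new)  [load 275/825]
  250 → container 3  [load 525/825]
  225 → container 3  [load 750/825]
  225 → container 4 (new)  [load 225/825]
  225 → container 4  [load 450/825]
  175 → container 2  [load 800/825]
  175 → container 4  [load 625/825]
  100 → container 4  [load 725/825]
  100 → container 4  [load 825/825]
4 containers opened.

4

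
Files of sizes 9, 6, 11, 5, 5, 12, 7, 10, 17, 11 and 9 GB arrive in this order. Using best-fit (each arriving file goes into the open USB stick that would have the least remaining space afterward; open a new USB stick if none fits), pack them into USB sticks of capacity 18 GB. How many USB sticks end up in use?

7

  9 → USB stick 1 (new)  [load 9/18]
  6 → USB stick 1  [load 15/18]
  11 → USB stick 2 (new)  [load 11/18]
  5 → USB stick 2  [load 16/18]
  5 → USB stick 3 (new)  [load 5/18]
  12 → USB stick 3  [load 17/18]
  7 → USB stick 4 (new)  [load 7/18]
  10 → USB stick 4  [load 17/18]
  17 → USB stick 5 (new)  [load 17/18]
  11 → USB stick 6 (new)  [load 11/18]
  9 → USB stick 7 (new)  [load 9/18]
7 USB sticks opened.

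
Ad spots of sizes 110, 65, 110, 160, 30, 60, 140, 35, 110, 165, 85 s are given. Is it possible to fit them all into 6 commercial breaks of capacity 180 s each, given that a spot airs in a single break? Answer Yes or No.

Total = 1070 s; ⌈1070/180⌉ = 6.
The bound of 6 does not rule out 6, but exhaustive search shows no assignment into 6 commercial breaks of capacity 180 s exists — the minimum is 7.

No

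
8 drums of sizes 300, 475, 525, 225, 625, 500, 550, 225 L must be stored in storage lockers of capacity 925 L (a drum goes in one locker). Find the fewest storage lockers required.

5

Total = 625 + 550 + 525 + 500 + 475 + 300 + 225 + 225 = 3425 L.
Lower bound: ⌈3425/925⌉ = 4 storage lockers.
Also, 5 drums each exceed 925/2 L, and no two of those can share a locker, so at least 5 storage lockers are needed.
A packing using 5 storage lockers:
  locker 1: 625 + 300 = 925
  locker 2: 550 + 225 = 775
  locker 3: 525 + 225 = 750
  locker 4: 500 = 500
  locker 5: 475 = 475
This matches the lower bound, so 5 is optimal.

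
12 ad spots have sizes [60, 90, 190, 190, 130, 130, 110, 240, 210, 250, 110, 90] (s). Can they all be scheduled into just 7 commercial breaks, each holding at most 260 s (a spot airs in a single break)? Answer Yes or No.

Total = 1800 s; ⌈1800/260⌉ = 7.
The bound of 7 does not rule out 7, but exhaustive search shows no assignment into 7 commercial breaks of capacity 260 s exists — the minimum is 8.

No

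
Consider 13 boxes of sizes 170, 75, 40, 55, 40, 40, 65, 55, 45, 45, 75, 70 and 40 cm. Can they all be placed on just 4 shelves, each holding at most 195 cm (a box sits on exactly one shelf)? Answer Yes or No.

No

Total = 815 cm; ⌈815/195⌉ = 5.
At least 5 shelves are required, but only 4 are allowed.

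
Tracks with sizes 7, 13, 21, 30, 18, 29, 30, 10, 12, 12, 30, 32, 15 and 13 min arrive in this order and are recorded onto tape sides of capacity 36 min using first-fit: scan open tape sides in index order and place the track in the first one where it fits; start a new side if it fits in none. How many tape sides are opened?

9

  7 → side 1 (new)  [load 7/36]
  13 → side 1  [load 20/36]
  21 → side 2 (new)  [load 21/36]
  30 → side 3 (new)  [load 30/36]
  18 → side 4 (new)  [load 18/36]
  29 → side 5 (new)  [load 29/36]
  30 → side 6 (new)  [load 30/36]
  10 → side 1  [load 30/36]
  12 → side 2  [load 33/36]
  12 → side 4  [load 30/36]
  30 → side 7 (new)  [load 30/36]
  32 → side 8 (new)  [load 32/36]
  15 → side 9 (new)  [load 15/36]
  13 → side 9  [load 28/36]
9 tape sides opened.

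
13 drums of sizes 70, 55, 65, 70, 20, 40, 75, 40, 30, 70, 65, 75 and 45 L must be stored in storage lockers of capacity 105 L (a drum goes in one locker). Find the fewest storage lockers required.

8

Total = 75 + 75 + 70 + 70 + 70 + 65 + 65 + 55 + 45 + 40 + 40 + 30 + 20 = 720 L.
Lower bound: ⌈720/105⌉ = 7 storage lockers.
Also, 8 drums each exceed 105/2 L, and no two of those can share a locker, so at least 8 storage lockers are needed.
A packing using 8 storage lockers:
  locker 1: 75 + 30 = 105
  locker 2: 75 + 20 = 95
  locker 3: 70 = 70
  locker 4: 70 = 70
  locker 5: 70 = 70
  locker 6: 65 + 40 = 105
  locker 7: 65 + 40 = 105
  locker 8: 55 + 45 = 100
This matches the lower bound, so 8 is optimal.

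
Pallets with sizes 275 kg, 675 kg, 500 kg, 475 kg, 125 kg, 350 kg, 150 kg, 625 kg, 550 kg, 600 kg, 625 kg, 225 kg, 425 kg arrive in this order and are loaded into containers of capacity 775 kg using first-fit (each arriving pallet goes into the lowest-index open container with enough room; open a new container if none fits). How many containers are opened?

9

  275 → container 1 (new)  [load 275/775]
  675 → container 2 (new)  [load 675/775]
  500 → container 1  [load 775/775]
  475 → container 3 (new)  [load 475/775]
  125 → container 3  [load 600/775]
  350 → container 4 (new)  [load 350/775]
  150 → container 3  [load 750/775]
  625 → container 5 (new)  [load 625/775]
  550 → container 6 (new)  [load 550/775]
  600 → container 7 (new)  [load 600/775]
  625 → container 8 (new)  [load 625/775]
  225 → container 4  [load 575/775]
  425 → container 9 (new)  [load 425/775]
9 containers opened.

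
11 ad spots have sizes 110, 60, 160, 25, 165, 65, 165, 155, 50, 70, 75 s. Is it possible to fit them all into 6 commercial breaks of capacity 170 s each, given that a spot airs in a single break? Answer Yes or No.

Total = 1100 s; ⌈1100/170⌉ = 7.
At least 7 commercial breaks are required, but only 6 are allowed.

No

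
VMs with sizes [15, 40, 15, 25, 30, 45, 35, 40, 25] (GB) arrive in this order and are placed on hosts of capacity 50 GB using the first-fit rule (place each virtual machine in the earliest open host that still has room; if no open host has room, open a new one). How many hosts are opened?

  15 → host 1 (new)  [load 15/50]
  40 → host 2 (new)  [load 40/50]
  15 → host 1  [load 30/50]
  25 → host 3 (new)  [load 25/50]
  30 → host 4 (new)  [load 30/50]
  45 → host 5 (new)  [load 45/50]
  35 → host 6 (new)  [load 35/50]
  40 → host 7 (new)  [load 40/50]
  25 → host 3  [load 50/50]
7 hosts opened.

7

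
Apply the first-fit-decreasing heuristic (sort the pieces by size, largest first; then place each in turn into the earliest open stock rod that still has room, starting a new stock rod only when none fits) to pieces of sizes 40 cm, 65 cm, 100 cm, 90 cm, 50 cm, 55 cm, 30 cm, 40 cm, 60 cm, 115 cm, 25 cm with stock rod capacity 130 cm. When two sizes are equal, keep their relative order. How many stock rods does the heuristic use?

6

Sorted descending: 115, 100, 90, 65, 60, 55, 50, 40, 40, 30, 25.
  115 → stock rod 1 (new)  [load 115/130]
  100 → stock rod 2 (new)  [load 100/130]
  90 → stock rod 3 (new)  [load 90/130]
  65 → stock rod 4 (new)  [load 65/130]
  60 → stock rod 4  [load 125/130]
  55 → stock rod 5 (new)  [load 55/130]
  50 → stock rod 5  [load 105/130]
  40 → stock rod 3  [load 130/130]
  40 → stock rod 6 (new)  [load 40/130]
  30 → stock rod 2  [load 130/130]
  25 → stock rod 5  [load 130/130]
6 stock rods opened.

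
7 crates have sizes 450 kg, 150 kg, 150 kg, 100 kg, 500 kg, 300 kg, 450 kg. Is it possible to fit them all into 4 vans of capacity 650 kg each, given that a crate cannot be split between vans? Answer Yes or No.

Yes

A valid assignment using 4 vans:
  van 1: 500 + 150 = 650
  van 2: 450 + 150 = 600
  van 3: 450 + 100 = 550
  van 4: 300 = 300
Every load is within 650 kg, so 4 vans suffice.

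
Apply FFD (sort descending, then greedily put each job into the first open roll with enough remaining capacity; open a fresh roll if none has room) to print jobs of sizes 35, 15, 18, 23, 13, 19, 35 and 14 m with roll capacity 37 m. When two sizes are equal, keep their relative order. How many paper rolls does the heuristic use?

5

Sorted descending: 35, 35, 23, 19, 18, 15, 14, 13.
  35 → roll 1 (new)  [load 35/37]
  35 → roll 2 (new)  [load 35/37]
  23 → roll 3 (new)  [load 23/37]
  19 → roll 4 (new)  [load 19/37]
  18 → roll 4  [load 37/37]
  15 → roll 5 (new)  [load 15/37]
  14 → roll 3  [load 37/37]
  13 → roll 5  [load 28/37]
5 paper rolls opened.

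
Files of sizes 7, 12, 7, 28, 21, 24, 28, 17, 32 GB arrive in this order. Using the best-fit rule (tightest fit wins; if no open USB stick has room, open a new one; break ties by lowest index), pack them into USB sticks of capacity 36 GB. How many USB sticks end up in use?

  7 → USB stick 1 (new)  [load 7/36]
  12 → USB stick 1  [load 19/36]
  7 → USB stick 1  [load 26/36]
  28 → USB stick 2 (new)  [load 28/36]
  21 → USB stick 3 (new)  [load 21/36]
  24 → USB stick 4 (new)  [load 24/36]
  28 → USB stick 5 (new)  [load 28/36]
  17 → USB stick 6 (new)  [load 17/36]
  32 → USB stick 7 (new)  [load 32/36]
7 USB sticks opened.

7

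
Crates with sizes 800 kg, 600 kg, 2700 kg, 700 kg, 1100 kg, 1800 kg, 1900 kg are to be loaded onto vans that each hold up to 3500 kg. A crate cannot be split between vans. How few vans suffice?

3

Total = 2700 + 1900 + 1800 + 1100 + 800 + 700 + 600 = 9600 kg.
Lower bound: ⌈9600/3500⌉ = 3 vans.
A packing using 3 vans:
  van 1: 2700 + 800 = 3500
  van 2: 1900 + 1100 = 3000
  van 3: 1800 + 700 + 600 = 3100
This matches the lower bound, so 3 is optimal.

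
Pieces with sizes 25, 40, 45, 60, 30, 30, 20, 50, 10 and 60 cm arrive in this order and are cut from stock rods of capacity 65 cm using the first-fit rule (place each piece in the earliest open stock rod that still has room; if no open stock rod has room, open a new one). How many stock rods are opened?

  25 → stock rod 1 (new)  [load 25/65]
  40 → stock rod 1  [load 65/65]
  45 → stock rod 2 (new)  [load 45/65]
  60 → stock rod 3 (new)  [load 60/65]
  30 → stock rod 4 (new)  [load 30/65]
  30 → stock rod 4  [load 60/65]
  20 → stock rod 2  [load 65/65]
  50 → stock rod 5 (new)  [load 50/65]
  10 → stock rod 5  [load 60/65]
  60 → stock rod 6 (new)  [load 60/65]
6 stock rods opened.

6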